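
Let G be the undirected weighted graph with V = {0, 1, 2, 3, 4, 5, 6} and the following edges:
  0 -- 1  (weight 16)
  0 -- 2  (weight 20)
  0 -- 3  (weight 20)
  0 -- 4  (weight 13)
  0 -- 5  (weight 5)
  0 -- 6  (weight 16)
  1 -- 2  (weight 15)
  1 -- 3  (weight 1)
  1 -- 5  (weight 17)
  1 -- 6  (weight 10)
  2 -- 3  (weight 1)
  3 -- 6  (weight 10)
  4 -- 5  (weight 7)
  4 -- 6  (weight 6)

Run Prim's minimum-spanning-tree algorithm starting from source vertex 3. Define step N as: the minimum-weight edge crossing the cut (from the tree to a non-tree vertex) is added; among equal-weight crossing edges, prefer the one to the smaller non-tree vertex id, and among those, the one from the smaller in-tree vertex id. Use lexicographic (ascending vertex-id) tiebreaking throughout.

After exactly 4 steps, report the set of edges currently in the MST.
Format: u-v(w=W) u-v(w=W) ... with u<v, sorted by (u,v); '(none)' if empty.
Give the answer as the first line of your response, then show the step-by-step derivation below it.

1-3(w=1) 1-6(w=10) 2-3(w=1) 4-6(w=6)

step 1: add edge 1-3 (w=1); MST = {1-3(w=1)}
step 2: add edge 2-3 (w=1); MST = {1-3(w=1) 2-3(w=1)}
step 3: add edge 1-6 (w=10); MST = {1-3(w=1) 1-6(w=10) 2-3(w=1)}
step 4: add edge 4-6 (w=6); MST = {1-3(w=1) 1-6(w=10) 2-3(w=1) 4-6(w=6)}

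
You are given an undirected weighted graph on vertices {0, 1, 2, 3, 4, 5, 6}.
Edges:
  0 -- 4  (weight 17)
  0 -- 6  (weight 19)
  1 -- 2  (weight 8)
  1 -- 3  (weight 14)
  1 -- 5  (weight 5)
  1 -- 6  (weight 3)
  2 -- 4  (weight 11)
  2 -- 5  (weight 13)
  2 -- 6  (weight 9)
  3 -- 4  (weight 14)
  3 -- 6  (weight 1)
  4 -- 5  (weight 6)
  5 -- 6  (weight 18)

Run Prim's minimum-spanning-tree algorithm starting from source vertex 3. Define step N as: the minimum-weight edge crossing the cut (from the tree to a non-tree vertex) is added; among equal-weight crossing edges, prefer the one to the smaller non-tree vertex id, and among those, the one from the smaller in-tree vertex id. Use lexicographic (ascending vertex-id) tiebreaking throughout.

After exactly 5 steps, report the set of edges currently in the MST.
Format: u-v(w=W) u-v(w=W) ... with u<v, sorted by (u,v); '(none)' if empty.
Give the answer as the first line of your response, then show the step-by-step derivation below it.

1-2(w=8) 1-5(w=5) 1-6(w=3) 3-6(w=1) 4-5(w=6)

step 1: add edge 3-6 (w=1); MST = {3-6(w=1)}
step 2: add edge 1-6 (w=3); MST = {1-6(w=3) 3-6(w=1)}
step 3: add edge 1-5 (w=5); MST = {1-5(w=5) 1-6(w=3) 3-6(w=1)}
step 4: add edge 4-5 (w=6); MST = {1-5(w=5) 1-6(w=3) 3-6(w=1) 4-5(w=6)}
step 5: add edge 1-2 (w=8); MST = {1-2(w=8) 1-5(w=5) 1-6(w=3) 3-6(w=1) 4-5(w=6)}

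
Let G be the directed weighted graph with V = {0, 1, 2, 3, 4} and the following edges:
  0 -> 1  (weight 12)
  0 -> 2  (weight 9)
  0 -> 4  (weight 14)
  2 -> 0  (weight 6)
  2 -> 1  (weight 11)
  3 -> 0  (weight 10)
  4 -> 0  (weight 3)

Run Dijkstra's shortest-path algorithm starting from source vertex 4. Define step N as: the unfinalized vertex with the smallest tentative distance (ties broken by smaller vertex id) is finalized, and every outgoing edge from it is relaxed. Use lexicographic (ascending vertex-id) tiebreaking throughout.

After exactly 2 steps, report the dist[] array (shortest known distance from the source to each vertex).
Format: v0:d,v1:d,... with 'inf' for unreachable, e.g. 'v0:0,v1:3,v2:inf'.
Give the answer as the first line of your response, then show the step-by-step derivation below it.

v0:3,v1:15,v2:12,v3:inf,v4:0

step 1: dist = v0:3,v1:inf,v2:inf,v3:inf,v4:0
step 2: dist = v0:3,v1:15,v2:12,v3:inf,v4:0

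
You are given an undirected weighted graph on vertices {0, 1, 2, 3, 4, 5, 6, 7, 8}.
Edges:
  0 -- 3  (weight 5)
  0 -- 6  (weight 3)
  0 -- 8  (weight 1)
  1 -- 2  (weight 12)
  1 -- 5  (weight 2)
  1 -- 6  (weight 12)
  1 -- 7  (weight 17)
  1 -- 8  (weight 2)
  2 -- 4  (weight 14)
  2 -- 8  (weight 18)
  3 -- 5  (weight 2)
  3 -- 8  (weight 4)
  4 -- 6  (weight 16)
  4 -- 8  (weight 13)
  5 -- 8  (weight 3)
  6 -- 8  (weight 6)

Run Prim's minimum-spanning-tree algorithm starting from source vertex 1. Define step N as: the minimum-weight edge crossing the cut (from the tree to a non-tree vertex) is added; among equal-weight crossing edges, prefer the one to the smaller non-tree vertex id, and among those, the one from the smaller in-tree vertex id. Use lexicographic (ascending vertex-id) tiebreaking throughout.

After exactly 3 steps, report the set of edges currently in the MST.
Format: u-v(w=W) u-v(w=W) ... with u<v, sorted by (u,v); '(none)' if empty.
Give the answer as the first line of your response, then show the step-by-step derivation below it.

1-5(w=2) 1-8(w=2) 3-5(w=2)

step 1: add edge 1-5 (w=2); MST = {1-5(w=2)}
step 2: add edge 3-5 (w=2); MST = {1-5(w=2) 3-5(w=2)}
step 3: add edge 1-8 (w=2); MST = {1-5(w=2) 1-8(w=2) 3-5(w=2)}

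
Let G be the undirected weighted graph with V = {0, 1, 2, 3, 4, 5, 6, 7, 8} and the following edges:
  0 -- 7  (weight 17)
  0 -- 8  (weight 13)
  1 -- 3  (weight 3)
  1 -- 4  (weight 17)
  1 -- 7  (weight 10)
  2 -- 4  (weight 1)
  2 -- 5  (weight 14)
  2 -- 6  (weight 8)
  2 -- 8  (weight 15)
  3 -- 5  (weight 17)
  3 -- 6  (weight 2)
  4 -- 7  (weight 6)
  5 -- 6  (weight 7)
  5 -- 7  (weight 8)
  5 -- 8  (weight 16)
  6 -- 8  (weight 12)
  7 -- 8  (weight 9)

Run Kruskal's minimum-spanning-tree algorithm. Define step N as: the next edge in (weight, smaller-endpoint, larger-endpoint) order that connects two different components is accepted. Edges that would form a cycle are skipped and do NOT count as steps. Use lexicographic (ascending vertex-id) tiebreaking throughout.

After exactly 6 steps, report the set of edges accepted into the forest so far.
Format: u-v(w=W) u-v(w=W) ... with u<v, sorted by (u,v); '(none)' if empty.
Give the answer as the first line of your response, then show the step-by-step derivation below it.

1-3(w=3) 2-4(w=1) 2-6(w=8) 3-6(w=2) 4-7(w=6) 5-6(w=7)

step 1: add edge 2-4 (w=1); MST = {2-4(w=1)}
step 2: add edge 3-6 (w=2); MST = {2-4(w=1) 3-6(w=2)}
step 3: add edge 1-3 (w=3); MST = {1-3(w=3) 2-4(w=1) 3-6(w=2)}
step 4: add edge 4-7 (w=6); MST = {1-3(w=3) 2-4(w=1) 3-6(w=2) 4-7(w=6)}
step 5: add edge 5-6 (w=7); MST = {1-3(w=3) 2-4(w=1) 3-6(w=2) 4-7(w=6) 5-6(w=7)}
step 6: add edge 2-6 (w=8); MST = {1-3(w=3) 2-4(w=1) 2-6(w=8) 3-6(w=2) 4-7(w=6) 5-6(w=7)}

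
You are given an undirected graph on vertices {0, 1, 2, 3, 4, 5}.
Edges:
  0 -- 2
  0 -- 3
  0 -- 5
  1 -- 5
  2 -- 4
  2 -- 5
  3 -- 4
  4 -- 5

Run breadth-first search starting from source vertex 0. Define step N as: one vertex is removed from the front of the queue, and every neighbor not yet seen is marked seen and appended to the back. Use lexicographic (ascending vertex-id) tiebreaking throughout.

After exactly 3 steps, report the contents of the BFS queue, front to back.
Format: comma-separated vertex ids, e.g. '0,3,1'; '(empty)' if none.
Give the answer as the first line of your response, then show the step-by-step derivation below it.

5,4

step 1: dequeue 0; queue=[2,3,5]; order=0
step 2: dequeue 2; queue=[3,5,4]; order=0,2
step 3: dequeue 3; queue=[5,4]; order=0,2,3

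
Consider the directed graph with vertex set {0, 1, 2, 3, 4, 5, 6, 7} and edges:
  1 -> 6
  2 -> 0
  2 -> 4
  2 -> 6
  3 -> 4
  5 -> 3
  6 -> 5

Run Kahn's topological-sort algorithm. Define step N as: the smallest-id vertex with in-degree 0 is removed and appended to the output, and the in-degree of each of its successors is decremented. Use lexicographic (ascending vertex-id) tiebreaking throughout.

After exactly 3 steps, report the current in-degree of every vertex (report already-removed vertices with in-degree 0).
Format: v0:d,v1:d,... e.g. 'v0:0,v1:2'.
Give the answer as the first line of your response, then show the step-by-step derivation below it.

v0:0,v1:0,v2:0,v3:1,v4:1,v5:1,v6:0,v7:0

step 1: output 1; order=[1]; indeg=(1,0,0,1,2,1,1,0)
step 2: output 2; order=[1,2]; indeg=(0,0,0,1,1,1,0,0)
step 3: output 0; order=[1,2,0]; indeg=(0,0,0,1,1,1,0,0)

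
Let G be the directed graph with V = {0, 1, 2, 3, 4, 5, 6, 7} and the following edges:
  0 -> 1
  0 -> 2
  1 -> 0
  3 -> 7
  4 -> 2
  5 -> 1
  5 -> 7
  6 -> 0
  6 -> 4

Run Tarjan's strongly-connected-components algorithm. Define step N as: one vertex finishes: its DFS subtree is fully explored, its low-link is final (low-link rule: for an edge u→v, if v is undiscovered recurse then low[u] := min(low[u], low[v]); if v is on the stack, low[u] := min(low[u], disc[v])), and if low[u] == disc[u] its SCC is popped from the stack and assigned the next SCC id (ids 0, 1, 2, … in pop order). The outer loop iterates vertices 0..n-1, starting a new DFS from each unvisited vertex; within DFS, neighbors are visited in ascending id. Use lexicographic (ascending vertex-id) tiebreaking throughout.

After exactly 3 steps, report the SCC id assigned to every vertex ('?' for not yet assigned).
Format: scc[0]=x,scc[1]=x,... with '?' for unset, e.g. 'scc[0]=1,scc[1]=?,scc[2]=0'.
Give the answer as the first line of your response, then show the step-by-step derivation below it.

scc[0]=1,scc[1]=1,scc[2]=0,scc[3]=?,scc[4]=?,scc[5]=?,scc[6]=?,scc[7]=?

step 1: low=(low[0]=0,low[1]=0,low[2]=?,low[3]=?,low[4]=?,low[5]=?,low[6]=?,low[7]=?); scc=(scc[0]=?,scc[1]=?,scc[2]=?,scc[3]=?,scc[4]=?,scc[5]=?,scc[6]=?,scc[7]=?)
step 2: low=(low[0]=0,low[1]=0,low[2]=2,low[3]=?,low[4]=?,low[5]=?,low[6]=?,low[7]=?); scc=(scc[0]=?,scc[1]=?,scc[2]=0,scc[3]=?,scc[4]=?,scc[5]=?,scc[6]=?,scc[7]=?)
step 3: low=(low[0]=0,low[1]=0,low[2]=2,low[3]=?,low[4]=?,low[5]=?,low[6]=?,low[7]=?); scc=(scc[0]=1,scc[1]=1,scc[2]=0,scc[3]=?,scc[4]=?,scc[5]=?,scc[6]=?,scc[7]=?)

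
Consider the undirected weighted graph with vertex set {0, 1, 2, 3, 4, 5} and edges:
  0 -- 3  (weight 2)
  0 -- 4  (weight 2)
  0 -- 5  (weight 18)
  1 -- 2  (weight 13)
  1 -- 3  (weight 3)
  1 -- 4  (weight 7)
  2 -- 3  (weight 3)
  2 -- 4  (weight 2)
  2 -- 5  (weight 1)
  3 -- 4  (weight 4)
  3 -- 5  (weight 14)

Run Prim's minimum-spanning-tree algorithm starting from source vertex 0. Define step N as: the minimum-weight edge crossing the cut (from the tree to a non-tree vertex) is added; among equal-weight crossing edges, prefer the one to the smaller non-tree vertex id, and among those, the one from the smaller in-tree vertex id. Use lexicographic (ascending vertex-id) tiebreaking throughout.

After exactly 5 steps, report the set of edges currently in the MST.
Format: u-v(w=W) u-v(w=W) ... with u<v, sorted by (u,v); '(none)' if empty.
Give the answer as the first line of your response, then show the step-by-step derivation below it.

0-3(w=2) 0-4(w=2) 1-3(w=3) 2-4(w=2) 2-5(w=1)

step 1: add edge 0-3 (w=2); MST = {0-3(w=2)}
step 2: add edge 0-4 (w=2); MST = {0-3(w=2) 0-4(w=2)}
step 3: add edge 2-4 (w=2); MST = {0-3(w=2) 0-4(w=2) 2-4(w=2)}
step 4: add edge 2-5 (w=1); MST = {0-3(w=2) 0-4(w=2) 2-4(w=2) 2-5(w=1)}
step 5: add edge 1-3 (w=3); MST = {0-3(w=2) 0-4(w=2) 1-3(w=3) 2-4(w=2) 2-5(w=1)}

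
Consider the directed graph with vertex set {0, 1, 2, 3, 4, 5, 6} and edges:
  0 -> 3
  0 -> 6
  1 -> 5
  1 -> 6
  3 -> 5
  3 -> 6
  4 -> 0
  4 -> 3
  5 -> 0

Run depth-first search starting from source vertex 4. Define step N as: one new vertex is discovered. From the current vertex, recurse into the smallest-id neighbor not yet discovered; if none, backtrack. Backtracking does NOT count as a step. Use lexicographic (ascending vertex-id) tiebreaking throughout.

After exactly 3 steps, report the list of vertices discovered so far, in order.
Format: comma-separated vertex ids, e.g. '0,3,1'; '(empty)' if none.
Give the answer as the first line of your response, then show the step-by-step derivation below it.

4,0,3

step 1: discover 4; path=4; order=4
step 2: discover 0; path=4>0; order=4,0
step 3: discover 3; path=4>0>3; order=4,0,3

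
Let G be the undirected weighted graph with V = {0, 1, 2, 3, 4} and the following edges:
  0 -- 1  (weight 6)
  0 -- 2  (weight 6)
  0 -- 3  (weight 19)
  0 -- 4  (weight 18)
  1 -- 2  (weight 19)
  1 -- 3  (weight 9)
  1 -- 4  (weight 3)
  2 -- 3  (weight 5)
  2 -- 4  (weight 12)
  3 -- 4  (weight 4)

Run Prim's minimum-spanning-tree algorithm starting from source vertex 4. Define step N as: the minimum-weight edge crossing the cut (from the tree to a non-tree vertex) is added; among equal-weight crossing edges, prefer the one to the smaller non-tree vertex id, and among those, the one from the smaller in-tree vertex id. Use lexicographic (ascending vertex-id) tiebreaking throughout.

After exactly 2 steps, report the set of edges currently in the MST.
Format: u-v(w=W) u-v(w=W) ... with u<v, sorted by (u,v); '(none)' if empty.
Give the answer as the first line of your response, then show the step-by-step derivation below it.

1-4(w=3) 3-4(w=4)

step 1: add edge 1-4 (w=3); MST = {1-4(w=3)}
step 2: add edge 3-4 (w=4); MST = {1-4(w=3) 3-4(w=4)}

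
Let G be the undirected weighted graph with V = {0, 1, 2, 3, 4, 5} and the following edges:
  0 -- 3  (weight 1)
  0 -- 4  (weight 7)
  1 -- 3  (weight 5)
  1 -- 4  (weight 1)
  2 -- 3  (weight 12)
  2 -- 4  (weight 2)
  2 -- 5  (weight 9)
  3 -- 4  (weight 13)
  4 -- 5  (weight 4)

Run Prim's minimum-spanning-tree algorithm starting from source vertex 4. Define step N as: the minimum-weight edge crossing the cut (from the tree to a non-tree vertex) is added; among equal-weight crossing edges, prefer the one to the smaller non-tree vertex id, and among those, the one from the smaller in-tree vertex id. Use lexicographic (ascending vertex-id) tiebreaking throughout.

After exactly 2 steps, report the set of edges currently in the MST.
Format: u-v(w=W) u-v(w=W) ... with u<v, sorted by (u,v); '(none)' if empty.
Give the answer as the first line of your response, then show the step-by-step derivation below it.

1-4(w=1) 2-4(w=2)

step 1: add edge 1-4 (w=1); MST = {1-4(w=1)}
step 2: add edge 2-4 (w=2); MST = {1-4(w=1) 2-4(w=2)}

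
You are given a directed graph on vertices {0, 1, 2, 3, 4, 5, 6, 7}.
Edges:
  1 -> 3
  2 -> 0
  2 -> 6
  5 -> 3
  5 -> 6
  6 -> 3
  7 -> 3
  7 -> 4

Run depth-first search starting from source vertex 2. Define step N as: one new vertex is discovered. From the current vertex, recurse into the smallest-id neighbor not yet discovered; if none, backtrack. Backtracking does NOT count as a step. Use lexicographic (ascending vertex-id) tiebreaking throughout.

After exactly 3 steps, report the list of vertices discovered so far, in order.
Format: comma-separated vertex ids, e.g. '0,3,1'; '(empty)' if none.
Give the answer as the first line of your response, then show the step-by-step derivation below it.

2,0,6

step 1: discover 2; path=2; order=2
step 2: discover 0; path=2>0; order=2,0
step 3: discover 6; path=2>6; order=2,0,6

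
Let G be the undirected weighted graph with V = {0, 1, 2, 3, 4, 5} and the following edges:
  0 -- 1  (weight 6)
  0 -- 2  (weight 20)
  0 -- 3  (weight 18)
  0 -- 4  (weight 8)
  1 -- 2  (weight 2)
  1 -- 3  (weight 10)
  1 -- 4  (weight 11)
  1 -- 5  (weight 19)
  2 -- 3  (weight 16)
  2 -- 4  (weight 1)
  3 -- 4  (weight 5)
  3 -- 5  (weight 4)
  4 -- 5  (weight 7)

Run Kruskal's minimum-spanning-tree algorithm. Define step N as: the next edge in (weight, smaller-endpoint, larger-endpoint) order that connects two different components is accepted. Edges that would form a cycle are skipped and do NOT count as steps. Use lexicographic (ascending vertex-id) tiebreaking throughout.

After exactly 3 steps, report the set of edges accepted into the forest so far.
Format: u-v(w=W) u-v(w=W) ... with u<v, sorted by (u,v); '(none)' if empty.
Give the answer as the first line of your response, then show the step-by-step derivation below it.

1-2(w=2) 2-4(w=1) 3-5(w=4)

step 1: add edge 2-4 (w=1); MST = {2-4(w=1)}
step 2: add edge 1-2 (w=2); MST = {1-2(w=2) 2-4(w=1)}
step 3: add edge 3-5 (w=4); MST = {1-2(w=2) 2-4(w=1) 3-5(w=4)}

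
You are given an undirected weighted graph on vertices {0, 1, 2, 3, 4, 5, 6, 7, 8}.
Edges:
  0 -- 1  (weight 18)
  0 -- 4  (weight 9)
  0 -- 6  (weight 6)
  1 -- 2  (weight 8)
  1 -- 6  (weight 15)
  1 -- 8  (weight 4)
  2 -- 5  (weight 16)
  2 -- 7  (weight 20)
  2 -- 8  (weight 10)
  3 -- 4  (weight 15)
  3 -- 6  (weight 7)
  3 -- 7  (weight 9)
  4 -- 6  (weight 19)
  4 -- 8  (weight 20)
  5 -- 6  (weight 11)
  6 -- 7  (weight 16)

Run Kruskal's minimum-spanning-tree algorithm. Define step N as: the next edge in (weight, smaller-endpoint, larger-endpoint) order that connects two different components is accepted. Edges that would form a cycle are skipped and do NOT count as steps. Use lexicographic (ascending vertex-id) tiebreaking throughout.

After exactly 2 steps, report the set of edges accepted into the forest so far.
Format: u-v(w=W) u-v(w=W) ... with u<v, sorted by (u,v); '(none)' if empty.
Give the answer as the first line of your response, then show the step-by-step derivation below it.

0-6(w=6) 1-8(w=4)

step 1: add edge 1-8 (w=4); MST = {1-8(w=4)}
step 2: add edge 0-6 (w=6); MST = {0-6(w=6) 1-8(w=4)}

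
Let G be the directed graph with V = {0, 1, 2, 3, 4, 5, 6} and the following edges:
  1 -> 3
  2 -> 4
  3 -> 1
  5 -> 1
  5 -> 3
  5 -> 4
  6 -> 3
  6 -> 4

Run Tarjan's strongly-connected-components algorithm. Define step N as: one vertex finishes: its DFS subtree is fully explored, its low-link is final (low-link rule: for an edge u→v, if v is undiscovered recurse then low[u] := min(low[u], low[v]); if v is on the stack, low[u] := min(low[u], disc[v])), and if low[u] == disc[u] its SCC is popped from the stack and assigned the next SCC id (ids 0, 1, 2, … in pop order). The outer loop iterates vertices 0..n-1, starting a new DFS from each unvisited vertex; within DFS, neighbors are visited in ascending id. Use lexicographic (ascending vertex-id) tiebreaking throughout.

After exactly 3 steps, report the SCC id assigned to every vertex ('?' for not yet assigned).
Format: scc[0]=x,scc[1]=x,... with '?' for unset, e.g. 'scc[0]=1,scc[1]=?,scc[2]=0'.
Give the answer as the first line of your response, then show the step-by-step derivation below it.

scc[0]=0,scc[1]=1,scc[2]=?,scc[3]=1,scc[4]=?,scc[5]=?,scc[6]=?

step 1: low=(low[0]=0,low[1]=?,low[2]=?,low[3]=?,low[4]=?,low[5]=?,low[6]=?); scc=(scc[0]=0,scc[1]=?,scc[2]=?,scc[3]=?,scc[4]=?,scc[5]=?,scc[6]=?)
step 2: low=(low[0]=0,low[1]=1,low[2]=?,low[3]=1,low[4]=?,low[5]=?,low[6]=?); scc=(scc[0]=0,scc[1]=?,scc[2]=?,scc[3]=?,scc[4]=?,scc[5]=?,scc[6]=?)
step 3: low=(low[0]=0,low[1]=1,low[2]=?,low[3]=1,low[4]=?,low[5]=?,low[6]=?); scc=(scc[0]=0,scc[1]=1,scc[2]=?,scc[3]=1,scc[4]=?,scc[5]=?,scc[6]=?)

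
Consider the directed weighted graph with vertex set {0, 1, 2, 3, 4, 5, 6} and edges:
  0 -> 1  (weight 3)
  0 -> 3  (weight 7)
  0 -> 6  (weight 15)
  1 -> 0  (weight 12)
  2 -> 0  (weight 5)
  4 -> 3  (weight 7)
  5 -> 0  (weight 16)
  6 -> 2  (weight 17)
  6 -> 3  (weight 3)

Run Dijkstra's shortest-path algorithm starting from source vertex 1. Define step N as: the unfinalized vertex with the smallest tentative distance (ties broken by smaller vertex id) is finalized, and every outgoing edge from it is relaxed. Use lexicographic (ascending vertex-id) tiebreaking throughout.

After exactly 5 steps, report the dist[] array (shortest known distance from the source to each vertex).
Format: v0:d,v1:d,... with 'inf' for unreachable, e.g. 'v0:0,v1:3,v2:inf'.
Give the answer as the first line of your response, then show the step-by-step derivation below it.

v0:12,v1:0,v2:44,v3:19,v4:inf,v5:inf,v6:27

step 1: dist = v0:12,v1:0,v2:inf,v3:inf,v4:inf,v5:inf,v6:inf
step 2: dist = v0:12,v1:0,v2:inf,v3:19,v4:inf,v5:inf,v6:27
step 3: dist = v0:12,v1:0,v2:inf,v3:19,v4:inf,v5:inf,v6:27
step 4: dist = v0:12,v1:0,v2:44,v3:19,v4:inf,v5:inf,v6:27
step 5: dist = v0:12,v1:0,v2:44,v3:19,v4:inf,v5:inf,v6:27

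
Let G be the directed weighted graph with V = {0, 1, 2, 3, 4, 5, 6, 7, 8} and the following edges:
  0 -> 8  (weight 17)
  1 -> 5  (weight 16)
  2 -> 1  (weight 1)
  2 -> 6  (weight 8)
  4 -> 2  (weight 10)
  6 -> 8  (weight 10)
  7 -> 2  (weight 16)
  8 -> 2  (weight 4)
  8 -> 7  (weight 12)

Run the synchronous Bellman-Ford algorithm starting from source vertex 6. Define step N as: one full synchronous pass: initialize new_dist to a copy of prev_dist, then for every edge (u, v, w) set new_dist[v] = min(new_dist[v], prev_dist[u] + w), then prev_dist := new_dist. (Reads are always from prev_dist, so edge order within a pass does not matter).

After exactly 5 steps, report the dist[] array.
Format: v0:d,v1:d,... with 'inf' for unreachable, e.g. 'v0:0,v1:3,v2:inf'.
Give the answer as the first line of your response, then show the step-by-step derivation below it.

v0:inf,v1:15,v2:14,v3:inf,v4:inf,v5:31,v6:0,v7:22,v8:10

step 1: dist = v0:inf,v1:inf,v2:inf,v3:inf,v4:inf,v5:inf,v6:0,v7:inf,v8:10
step 2: dist = v0:inf,v1:inf,v2:14,v3:inf,v4:inf,v5:inf,v6:0,v7:22,v8:10
step 3: dist = v0:inf,v1:15,v2:14,v3:inf,v4:inf,v5:inf,v6:0,v7:22,v8:10
step 4: dist = v0:inf,v1:15,v2:14,v3:inf,v4:inf,v5:31,v6:0,v7:22,v8:10
step 5: dist = v0:inf,v1:15,v2:14,v3:inf,v4:inf,v5:31,v6:0,v7:22,v8:10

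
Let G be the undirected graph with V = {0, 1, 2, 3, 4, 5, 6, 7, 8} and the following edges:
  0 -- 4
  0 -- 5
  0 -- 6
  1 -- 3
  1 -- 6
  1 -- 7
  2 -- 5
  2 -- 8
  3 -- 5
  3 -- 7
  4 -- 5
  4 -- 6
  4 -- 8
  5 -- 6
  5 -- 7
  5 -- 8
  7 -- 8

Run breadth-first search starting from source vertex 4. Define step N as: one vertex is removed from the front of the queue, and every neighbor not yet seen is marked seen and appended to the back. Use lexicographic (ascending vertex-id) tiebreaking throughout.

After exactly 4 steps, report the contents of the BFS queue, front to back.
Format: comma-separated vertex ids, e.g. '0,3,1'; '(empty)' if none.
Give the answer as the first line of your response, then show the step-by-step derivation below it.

8,2,3,7,1

step 1: dequeue 4; queue=[0,5,6,8]; order=4
step 2: dequeue 0; queue=[5,6,8]; order=4,0
step 3: dequeue 5; queue=[6,8,2,3,7]; order=4,0,5
step 4: dequeue 6; queue=[8,2,3,7,1]; order=4,0,5,6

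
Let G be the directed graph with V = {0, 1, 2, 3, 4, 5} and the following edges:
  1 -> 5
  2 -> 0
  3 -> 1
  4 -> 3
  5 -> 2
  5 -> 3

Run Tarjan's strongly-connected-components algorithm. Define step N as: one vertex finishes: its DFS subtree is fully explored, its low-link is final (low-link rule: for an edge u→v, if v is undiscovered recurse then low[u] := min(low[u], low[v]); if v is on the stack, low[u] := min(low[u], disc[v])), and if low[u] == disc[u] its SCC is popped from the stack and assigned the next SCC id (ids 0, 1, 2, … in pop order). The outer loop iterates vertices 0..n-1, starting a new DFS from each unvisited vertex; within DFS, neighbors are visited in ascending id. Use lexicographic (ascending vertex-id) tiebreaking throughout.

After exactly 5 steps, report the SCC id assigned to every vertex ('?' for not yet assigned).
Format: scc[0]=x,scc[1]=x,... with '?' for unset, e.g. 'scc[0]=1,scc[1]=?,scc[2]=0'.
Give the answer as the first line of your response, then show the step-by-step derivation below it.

scc[0]=0,scc[1]=2,scc[2]=1,scc[3]=2,scc[4]=?,scc[5]=2

step 1: low=(low[0]=0,low[1]=?,low[2]=?,low[3]=?,low[4]=?,low[5]=?); scc=(scc[0]=0,scc[1]=?,scc[2]=?,scc[3]=?,scc[4]=?,scc[5]=?)
step 2: low=(low[0]=0,low[1]=1,low[2]=3,low[3]=?,low[4]=?,low[5]=2); scc=(scc[0]=0,scc[1]=?,scc[2]=1,scc[3]=?,scc[4]=?,scc[5]=?)
step 3: low=(low[0]=0,low[1]=1,low[2]=3,low[3]=1,low[4]=?,low[5]=2); scc=(scc[0]=0,scc[1]=?,scc[2]=1,scc[3]=?,scc[4]=?,scc[5]=?)
step 4: low=(low[0]=0,low[1]=1,low[2]=3,low[3]=1,low[4]=?,low[5]=1); scc=(scc[0]=0,scc[1]=?,scc[2]=1,scc[3]=?,scc[4]=?,scc[5]=?)
step 5: low=(low[0]=0,low[1]=1,low[2]=3,low[3]=1,low[4]=?,low[5]=1); scc=(scc[0]=0,scc[1]=2,scc[2]=1,scc[3]=2,scc[4]=?,scc[5]=2)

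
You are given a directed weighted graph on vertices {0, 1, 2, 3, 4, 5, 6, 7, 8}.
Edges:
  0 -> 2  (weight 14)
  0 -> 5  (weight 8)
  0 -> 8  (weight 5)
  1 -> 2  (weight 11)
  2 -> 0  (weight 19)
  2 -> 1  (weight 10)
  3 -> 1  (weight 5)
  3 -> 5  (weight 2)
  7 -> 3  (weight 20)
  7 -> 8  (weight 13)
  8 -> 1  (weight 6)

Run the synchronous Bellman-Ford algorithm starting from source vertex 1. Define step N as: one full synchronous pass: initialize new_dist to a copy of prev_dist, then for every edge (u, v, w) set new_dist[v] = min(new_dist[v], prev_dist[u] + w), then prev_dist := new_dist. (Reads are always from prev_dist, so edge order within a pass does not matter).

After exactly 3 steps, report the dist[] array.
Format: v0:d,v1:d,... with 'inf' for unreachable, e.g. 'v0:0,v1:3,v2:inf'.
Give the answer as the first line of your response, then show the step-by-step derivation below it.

v0:30,v1:0,v2:11,v3:inf,v4:inf,v5:38,v6:inf,v7:inf,v8:35

step 1: dist = v0:inf,v1:0,v2:11,v3:inf,v4:inf,v5:inf,v6:inf,v7:inf,v8:inf
step 2: dist = v0:30,v1:0,v2:11,v3:inf,v4:inf,v5:inf,v6:inf,v7:inf,v8:inf
step 3: dist = v0:30,v1:0,v2:11,v3:inf,v4:inf,v5:38,v6:inf,v7:inf,v8:35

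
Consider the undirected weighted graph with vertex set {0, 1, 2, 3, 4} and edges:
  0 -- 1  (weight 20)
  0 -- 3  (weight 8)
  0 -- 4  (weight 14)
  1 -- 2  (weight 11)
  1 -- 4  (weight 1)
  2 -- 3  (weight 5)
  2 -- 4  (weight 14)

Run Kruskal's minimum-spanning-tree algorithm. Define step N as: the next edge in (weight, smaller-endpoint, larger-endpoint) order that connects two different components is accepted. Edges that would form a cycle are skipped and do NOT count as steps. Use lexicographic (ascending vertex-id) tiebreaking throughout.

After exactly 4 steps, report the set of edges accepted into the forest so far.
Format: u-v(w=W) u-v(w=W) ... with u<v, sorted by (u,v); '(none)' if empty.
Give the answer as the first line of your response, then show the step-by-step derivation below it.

0-3(w=8) 1-2(w=11) 1-4(w=1) 2-3(w=5)

step 1: add edge 1-4 (w=1); MST = {1-4(w=1)}
step 2: add edge 2-3 (w=5); MST = {1-4(w=1) 2-3(w=5)}
step 3: add edge 0-3 (w=8); MST = {0-3(w=8) 1-4(w=1) 2-3(w=5)}
step 4: add edge 1-2 (w=11); MST = {0-3(w=8) 1-2(w=11) 1-4(w=1) 2-3(w=5)}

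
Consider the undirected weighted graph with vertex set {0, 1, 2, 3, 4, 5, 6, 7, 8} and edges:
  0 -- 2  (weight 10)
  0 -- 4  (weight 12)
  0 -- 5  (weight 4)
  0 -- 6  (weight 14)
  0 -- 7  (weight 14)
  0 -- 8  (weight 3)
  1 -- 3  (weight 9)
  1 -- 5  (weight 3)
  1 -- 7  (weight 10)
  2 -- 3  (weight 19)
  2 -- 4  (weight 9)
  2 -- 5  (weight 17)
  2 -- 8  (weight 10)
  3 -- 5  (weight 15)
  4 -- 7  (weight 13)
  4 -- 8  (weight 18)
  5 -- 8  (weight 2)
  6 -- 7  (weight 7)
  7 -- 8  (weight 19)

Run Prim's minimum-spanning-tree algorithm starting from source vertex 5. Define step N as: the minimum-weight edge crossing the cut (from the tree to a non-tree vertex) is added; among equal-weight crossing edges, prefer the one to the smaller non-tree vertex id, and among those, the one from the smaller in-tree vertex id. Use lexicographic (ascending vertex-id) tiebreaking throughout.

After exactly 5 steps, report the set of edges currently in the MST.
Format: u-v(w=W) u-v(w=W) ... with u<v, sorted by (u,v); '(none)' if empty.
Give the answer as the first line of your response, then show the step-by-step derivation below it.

0-2(w=10) 0-8(w=3) 1-3(w=9) 1-5(w=3) 5-8(w=2)

step 1: add edge 5-8 (w=2); MST = {5-8(w=2)}
step 2: add edge 0-8 (w=3); MST = {0-8(w=3) 5-8(w=2)}
step 3: add edge 1-5 (w=3); MST = {0-8(w=3) 1-5(w=3) 5-8(w=2)}
step 4: add edge 1-3 (w=9); MST = {0-8(w=3) 1-3(w=9) 1-5(w=3) 5-8(w=2)}
step 5: add edge 0-2 (w=10); MST = {0-2(w=10) 0-8(w=3) 1-3(w=9) 1-5(w=3) 5-8(w=2)}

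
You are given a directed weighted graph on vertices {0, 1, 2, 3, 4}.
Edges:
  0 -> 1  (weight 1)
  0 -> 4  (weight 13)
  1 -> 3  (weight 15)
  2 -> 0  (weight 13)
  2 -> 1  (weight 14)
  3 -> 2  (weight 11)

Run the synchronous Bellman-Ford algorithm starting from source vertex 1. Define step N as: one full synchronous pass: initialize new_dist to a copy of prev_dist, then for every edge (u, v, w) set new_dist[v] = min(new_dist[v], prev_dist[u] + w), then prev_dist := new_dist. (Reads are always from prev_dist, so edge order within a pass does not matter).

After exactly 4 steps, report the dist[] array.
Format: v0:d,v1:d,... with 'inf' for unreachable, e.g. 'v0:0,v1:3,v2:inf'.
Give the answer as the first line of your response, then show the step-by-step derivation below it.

v0:39,v1:0,v2:26,v3:15,v4:52

step 1: dist = v0:inf,v1:0,v2:inf,v3:15,v4:inf
step 2: dist = v0:inf,v1:0,v2:26,v3:15,v4:inf
step 3: dist = v0:39,v1:0,v2:26,v3:15,v4:inf
step 4: dist = v0:39,v1:0,v2:26,v3:15,v4:52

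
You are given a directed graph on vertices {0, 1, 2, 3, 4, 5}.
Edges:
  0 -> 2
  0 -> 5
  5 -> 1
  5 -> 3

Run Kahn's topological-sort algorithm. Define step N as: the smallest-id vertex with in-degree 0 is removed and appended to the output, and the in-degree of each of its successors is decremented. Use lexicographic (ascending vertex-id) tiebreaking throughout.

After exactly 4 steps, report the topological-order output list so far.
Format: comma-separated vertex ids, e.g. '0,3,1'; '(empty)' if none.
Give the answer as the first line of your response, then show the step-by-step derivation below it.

0,2,4,5

step 1: output 0; order=[0]; indeg=(0,1,0,1,0,0)
step 2: output 2; order=[0,2]; indeg=(0,1,0,1,0,0)
step 3: output 4; order=[0,2,4]; indeg=(0,1,0,1,0,0)
step 4: output 5; order=[0,2,4,5]; indeg=(0,0,0,0,0,0)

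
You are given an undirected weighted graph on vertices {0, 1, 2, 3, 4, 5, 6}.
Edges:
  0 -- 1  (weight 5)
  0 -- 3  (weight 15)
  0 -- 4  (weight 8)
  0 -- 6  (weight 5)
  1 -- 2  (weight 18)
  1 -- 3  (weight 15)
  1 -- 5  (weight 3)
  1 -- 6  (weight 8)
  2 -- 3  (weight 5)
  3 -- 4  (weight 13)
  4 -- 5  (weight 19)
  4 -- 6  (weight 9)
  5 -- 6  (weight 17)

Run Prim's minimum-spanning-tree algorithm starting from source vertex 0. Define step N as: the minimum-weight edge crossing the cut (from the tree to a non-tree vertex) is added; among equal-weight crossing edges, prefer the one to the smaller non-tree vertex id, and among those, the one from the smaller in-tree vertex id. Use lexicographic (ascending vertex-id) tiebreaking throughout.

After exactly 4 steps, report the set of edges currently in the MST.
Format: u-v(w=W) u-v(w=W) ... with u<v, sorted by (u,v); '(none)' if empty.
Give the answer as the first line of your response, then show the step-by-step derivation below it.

0-1(w=5) 0-4(w=8) 0-6(w=5) 1-5(w=3)

step 1: add edge 0-1 (w=5); MST = {0-1(w=5)}
step 2: add edge 1-5 (w=3); MST = {0-1(w=5) 1-5(w=3)}
step 3: add edge 0-6 (w=5); MST = {0-1(w=5) 0-6(w=5) 1-5(w=3)}
step 4: add edge 0-4 (w=8); MST = {0-1(w=5) 0-4(w=8) 0-6(w=5) 1-5(w=3)}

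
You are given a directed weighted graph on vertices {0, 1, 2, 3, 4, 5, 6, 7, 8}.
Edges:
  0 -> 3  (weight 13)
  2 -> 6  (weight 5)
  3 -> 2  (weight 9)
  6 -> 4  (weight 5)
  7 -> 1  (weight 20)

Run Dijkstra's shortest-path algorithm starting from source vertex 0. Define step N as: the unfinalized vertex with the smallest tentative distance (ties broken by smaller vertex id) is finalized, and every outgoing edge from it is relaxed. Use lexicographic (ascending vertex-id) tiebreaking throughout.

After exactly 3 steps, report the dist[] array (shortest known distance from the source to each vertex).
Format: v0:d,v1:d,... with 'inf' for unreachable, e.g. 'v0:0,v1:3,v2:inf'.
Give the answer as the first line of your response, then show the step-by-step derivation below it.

v0:0,v1:inf,v2:22,v3:13,v4:inf,v5:inf,v6:27,v7:inf,v8:inf

step 1: dist = v0:0,v1:inf,v2:inf,v3:13,v4:inf,v5:inf,v6:inf,v7:inf,v8:inf
step 2: dist = v0:0,v1:inf,v2:22,v3:13,v4:inf,v5:inf,v6:inf,v7:inf,v8:inf
step 3: dist = v0:0,v1:inf,v2:22,v3:13,v4:inf,v5:inf,v6:27,v7:inf,v8:inf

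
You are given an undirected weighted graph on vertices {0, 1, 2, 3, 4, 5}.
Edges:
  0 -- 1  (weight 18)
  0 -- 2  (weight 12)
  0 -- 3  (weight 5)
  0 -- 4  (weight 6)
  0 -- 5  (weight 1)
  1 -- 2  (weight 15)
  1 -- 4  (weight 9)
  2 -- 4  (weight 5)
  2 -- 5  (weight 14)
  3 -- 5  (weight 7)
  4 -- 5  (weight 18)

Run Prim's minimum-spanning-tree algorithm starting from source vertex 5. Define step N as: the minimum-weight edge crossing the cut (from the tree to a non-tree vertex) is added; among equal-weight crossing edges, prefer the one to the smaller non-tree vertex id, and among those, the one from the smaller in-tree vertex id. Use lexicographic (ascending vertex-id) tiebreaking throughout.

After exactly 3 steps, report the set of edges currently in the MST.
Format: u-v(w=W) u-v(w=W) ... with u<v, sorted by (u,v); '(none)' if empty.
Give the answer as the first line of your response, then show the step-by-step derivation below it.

0-3(w=5) 0-4(w=6) 0-5(w=1)

step 1: add edge 0-5 (w=1); MST = {0-5(w=1)}
step 2: add edge 0-3 (w=5); MST = {0-3(w=5) 0-5(w=1)}
step 3: add edge 0-4 (w=6); MST = {0-3(w=5) 0-4(w=6) 0-5(w=1)}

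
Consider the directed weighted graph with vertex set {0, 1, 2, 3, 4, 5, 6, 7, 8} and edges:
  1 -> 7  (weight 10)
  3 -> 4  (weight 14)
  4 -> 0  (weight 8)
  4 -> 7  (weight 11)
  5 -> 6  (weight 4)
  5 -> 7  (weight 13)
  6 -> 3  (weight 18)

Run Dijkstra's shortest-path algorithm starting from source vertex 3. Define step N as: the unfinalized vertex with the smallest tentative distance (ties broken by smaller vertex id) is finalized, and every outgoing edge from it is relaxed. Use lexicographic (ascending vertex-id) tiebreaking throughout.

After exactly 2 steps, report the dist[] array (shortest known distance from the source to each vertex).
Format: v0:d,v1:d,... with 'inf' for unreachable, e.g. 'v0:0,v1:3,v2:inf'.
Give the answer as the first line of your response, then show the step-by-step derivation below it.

v0:22,v1:inf,v2:inf,v3:0,v4:14,v5:inf,v6:inf,v7:25,v8:inf

step 1: dist = v0:inf,v1:inf,v2:inf,v3:0,v4:14,v5:inf,v6:inf,v7:inf,v8:inf
step 2: dist = v0:22,v1:inf,v2:inf,v3:0,v4:14,v5:inf,v6:inf,v7:25,v8:inf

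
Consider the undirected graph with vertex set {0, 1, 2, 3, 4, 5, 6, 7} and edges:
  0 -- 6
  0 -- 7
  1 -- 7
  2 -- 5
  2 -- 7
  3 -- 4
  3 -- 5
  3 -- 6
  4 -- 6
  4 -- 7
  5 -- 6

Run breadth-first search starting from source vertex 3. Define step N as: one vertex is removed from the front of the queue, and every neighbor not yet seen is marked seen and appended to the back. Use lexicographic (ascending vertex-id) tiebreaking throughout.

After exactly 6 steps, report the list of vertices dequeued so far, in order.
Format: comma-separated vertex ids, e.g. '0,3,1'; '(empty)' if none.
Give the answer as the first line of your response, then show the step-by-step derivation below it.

3,4,5,6,7,2

step 1: dequeue 3; queue=[4,5,6]; order=3
step 2: dequeue 4; queue=[5,6,7]; order=3,4
step 3: dequeue 5; queue=[6,7,2]; order=3,4,5
step 4: dequeue 6; queue=[7,2,0]; order=3,4,5,6
step 5: dequeue 7; queue=[2,0,1]; order=3,4,5,6,7
step 6: dequeue 2; queue=[0,1]; order=3,4,5,6,7,2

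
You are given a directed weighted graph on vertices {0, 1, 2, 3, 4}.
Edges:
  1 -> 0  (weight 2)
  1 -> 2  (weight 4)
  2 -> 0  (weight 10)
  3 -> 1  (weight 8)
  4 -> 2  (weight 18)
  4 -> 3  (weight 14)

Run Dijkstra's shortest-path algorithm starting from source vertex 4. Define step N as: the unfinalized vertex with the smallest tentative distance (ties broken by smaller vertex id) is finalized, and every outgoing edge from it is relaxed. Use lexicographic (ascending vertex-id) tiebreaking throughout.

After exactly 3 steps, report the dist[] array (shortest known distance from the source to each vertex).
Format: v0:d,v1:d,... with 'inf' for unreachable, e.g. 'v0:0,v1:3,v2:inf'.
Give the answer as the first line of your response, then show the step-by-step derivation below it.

v0:28,v1:22,v2:18,v3:14,v4:0

step 1: dist = v0:inf,v1:inf,v2:18,v3:14,v4:0
step 2: dist = v0:inf,v1:22,v2:18,v3:14,v4:0
step 3: dist = v0:28,v1:22,v2:18,v3:14,v4:0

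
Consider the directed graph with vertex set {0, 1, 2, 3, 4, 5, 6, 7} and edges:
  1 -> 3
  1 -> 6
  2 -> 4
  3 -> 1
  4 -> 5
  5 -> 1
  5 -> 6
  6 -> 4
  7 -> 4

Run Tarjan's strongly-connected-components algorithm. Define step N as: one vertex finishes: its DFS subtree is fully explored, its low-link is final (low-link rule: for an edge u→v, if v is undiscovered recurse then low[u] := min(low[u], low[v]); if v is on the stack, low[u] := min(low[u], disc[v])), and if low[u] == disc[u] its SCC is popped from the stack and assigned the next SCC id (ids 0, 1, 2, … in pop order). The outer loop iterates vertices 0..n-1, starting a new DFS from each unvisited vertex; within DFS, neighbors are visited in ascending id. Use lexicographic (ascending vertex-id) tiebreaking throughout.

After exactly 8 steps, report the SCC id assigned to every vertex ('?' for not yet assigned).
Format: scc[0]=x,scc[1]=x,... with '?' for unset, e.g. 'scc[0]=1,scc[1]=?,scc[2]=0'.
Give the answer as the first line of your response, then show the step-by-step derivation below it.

scc[0]=0,scc[1]=1,scc[2]=2,scc[3]=1,scc[4]=1,scc[5]=1,scc[6]=1,scc[7]=3

step 1: low=(low[0]=0,low[1]=?,low[2]=?,low[3]=?,low[4]=?,low[5]=?,low[6]=?,low[7]=?); scc=(scc[0]=0,scc[1]=?,scc[2]=?,scc[3]=?,scc[4]=?,scc[5]=?,scc[6]=?,scc[7]=?)
step 2: low=(low[0]=0,low[1]=1,low[2]=?,low[3]=1,low[4]=?,low[5]=?,low[6]=?,low[7]=?); scc=(scc[0]=0,scc[1]=?,scc[2]=?,scc[3]=?,scc[4]=?,scc[5]=?,scc[6]=?,scc[7]=?)
step 3: low=(low[0]=0,low[1]=1,low[2]=?,low[3]=1,low[4]=4,low[5]=1,low[6]=3,low[7]=?); scc=(scc[0]=0,scc[1]=?,scc[2]=?,scc[3]=?,scc[4]=?,scc[5]=?,scc[6]=?,scc[7]=?)
step 4: low=(low[0]=0,low[1]=1,low[2]=?,low[3]=1,low[4]=1,low[5]=1,low[6]=3,low[7]=?); scc=(scc[0]=0,scc[1]=?,scc[2]=?,scc[3]=?,scc[4]=?,scc[5]=?,scc[6]=?,scc[7]=?)
step 5: low=(low[0]=0,low[1]=1,low[2]=?,low[3]=1,low[4]=1,low[5]=1,low[6]=1,low[7]=?); scc=(scc[0]=0,scc[1]=?,scc[2]=?,scc[3]=?,scc[4]=?,scc[5]=?,scc[6]=?,scc[7]=?)
step 6: low=(low[0]=0,low[1]=1,low[2]=?,low[3]=1,low[4]=1,low[5]=1,low[6]=1,low[7]=?); scc=(scc[0]=0,scc[1]=1,scc[2]=?,scc[3]=1,scc[4]=1,scc[5]=1,scc[6]=1,scc[7]=?)
step 7: low=(low[0]=0,low[1]=1,low[2]=6,low[3]=1,low[4]=1,low[5]=1,low[6]=1,low[7]=?); scc=(scc[0]=0,scc[1]=1,scc[2]=2,scc[3]=1,scc[4]=1,scc[5]=1,scc[6]=1,scc[7]=?)
step 8: low=(low[0]=0,low[1]=1,low[2]=6,low[3]=1,low[4]=1,low[5]=1,low[6]=1,low[7]=7); scc=(scc[0]=0,scc[1]=1,scc[2]=2,scc[3]=1,scc[4]=1,scc[5]=1,scc[6]=1,scc[7]=3)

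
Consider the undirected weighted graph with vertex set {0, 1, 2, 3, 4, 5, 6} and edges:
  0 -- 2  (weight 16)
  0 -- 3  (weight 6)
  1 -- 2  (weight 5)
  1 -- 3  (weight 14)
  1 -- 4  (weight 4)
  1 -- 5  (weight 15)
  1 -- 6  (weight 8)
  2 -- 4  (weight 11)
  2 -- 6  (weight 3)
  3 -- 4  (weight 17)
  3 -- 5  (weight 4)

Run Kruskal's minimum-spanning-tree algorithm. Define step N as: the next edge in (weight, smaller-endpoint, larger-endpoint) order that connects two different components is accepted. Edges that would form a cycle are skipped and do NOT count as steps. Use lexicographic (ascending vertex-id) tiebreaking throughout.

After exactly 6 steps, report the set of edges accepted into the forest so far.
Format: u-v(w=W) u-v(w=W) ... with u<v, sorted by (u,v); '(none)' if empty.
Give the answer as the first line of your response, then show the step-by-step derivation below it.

0-3(w=6) 1-2(w=5) 1-3(w=14) 1-4(w=4) 2-6(w=3) 3-5(w=4)

step 1: add edge 2-6 (w=3); MST = {2-6(w=3)}
step 2: add edge 1-4 (w=4); MST = {1-4(w=4) 2-6(w=3)}
step 3: add edge 3-5 (w=4); MST = {1-4(w=4) 2-6(w=3) 3-5(w=4)}
step 4: add edge 1-2 (w=5); MST = {1-2(w=5) 1-4(w=4) 2-6(w=3) 3-5(w=4)}
step 5: add edge 0-3 (w=6); MST = {0-3(w=6) 1-2(w=5) 1-4(w=4) 2-6(w=3) 3-5(w=4)}
step 6: add edge 1-3 (w=14); MST = {0-3(w=6) 1-2(w=5) 1-3(w=14) 1-4(w=4) 2-6(w=3) 3-5(w=4)}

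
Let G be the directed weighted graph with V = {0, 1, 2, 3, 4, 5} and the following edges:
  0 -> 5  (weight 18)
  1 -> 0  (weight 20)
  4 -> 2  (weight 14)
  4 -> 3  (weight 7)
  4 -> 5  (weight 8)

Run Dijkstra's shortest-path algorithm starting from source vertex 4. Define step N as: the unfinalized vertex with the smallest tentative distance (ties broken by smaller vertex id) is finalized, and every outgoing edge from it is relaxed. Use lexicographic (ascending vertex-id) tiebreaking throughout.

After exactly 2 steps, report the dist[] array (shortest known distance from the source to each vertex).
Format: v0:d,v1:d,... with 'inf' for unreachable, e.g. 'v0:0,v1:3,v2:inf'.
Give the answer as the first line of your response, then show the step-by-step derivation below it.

v0:inf,v1:inf,v2:14,v3:7,v4:0,v5:8

step 1: dist = v0:inf,v1:inf,v2:14,v3:7,v4:0,v5:8
step 2: dist = v0:inf,v1:inf,v2:14,v3:7,v4:0,v5:8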